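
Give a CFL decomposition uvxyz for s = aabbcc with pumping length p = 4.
u='a', v='a', x='bb', y='c', z='c'

For s = aabbcc with pumping length p = 4:

One valid decomposition:
- u = 'a'
- v = 'a'
- x = 'bb'
- y = 'c'
- z = 'c'

Verification:
- uvxyz = 'a' + 'a' + 'bb' + 'c' + 'c' = aabbcc ✓
- |vxy| = |'abbc'| = 4 ≤ 4 ✓
- |vy| = |'ac'| = 2 > 0 ✓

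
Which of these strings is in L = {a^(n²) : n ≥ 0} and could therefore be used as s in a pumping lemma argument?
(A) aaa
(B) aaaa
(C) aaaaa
(B) aaaa

The pumping lemma is applied to a string s that lies in L, so first check membership of each option:
- (A) aaa has length 3, strictly between 1² = 1 and 2² = 4, so it is not in L ✗
- (B) aaaa has length 4 = 2², a perfect square, so it is in L ✓
- (C) aaaaa has length 5, strictly between 2² = 4 and 3² = 9, so it is not in L ✗

Only (B) aaaa is in L, so it is the only candidate that could play the role of s.
(In a complete proof one picks s in terms of the pumping length p so that |s| ≥ p is guaranteed; a fixed string like aaaa illustrates the shape of such an s.)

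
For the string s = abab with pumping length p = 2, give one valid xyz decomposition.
x = '', y = 'a', z = 'bab'

For s = abab and p = 2, one valid decomposition is:
- x = '' (length 0)
- y = 'a' (length 1)
- z = 'bab' (length 3)

Verification:
- xyz = '' + 'a' + 'bab' = abab ✓
- |xy| = 1 ≤ 2 ✓
- |y| = 1 > 0 ✓

All pumping lemma constraints are satisfied.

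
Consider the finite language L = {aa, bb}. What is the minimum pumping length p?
p = 3

For a finite language L, the pumping lemma holds vacuously if p > max|s| for s ∈ L.

The longest string in L = {aa, bb} has length 2.
If p = 3, then no string s ∈ L has |s| ≥ p, so the condition is vacuously true.

The minimum pumping length is p = 3.

Why no smaller p works: for any p ≤ 2, the longest string s ∈ L has |s| = 2 ≥ p, so it would
have to be pumpable; but pumping up (i = 2, 3, ...) produces ever longer strings, which cannot all lie in the
finite language L. So the pumping property fails for every p ≤ 2.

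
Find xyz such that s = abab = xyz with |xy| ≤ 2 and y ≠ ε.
x = 'a', y = 'b', z = 'ab'

For s = abab and p = 2, one valid decomposition is:
- x = 'a' (length 1)
- y = 'b' (length 1)
- z = 'ab' (length 2)

Verification:
- xyz = 'a' + 'b' + 'ab' = abab ✓
- |xy| = 2 ≤ 2 ✓
- |y| = 1 > 0 ✓

All pumping lemma constraints are satisfied.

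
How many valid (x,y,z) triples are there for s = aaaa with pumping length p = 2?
3

For s = 'aaaa' with pumping length p = 2:

Constraints: |xy| ≤ 2, |y| > 0

Valid decompositions (|xy| ≤ p, |y| ≥ 1):
  • x='', y='a', z='aaa'
  • x='a', y='a', z='aa'
  • x='', y='aa', z='aa'

Total count: 3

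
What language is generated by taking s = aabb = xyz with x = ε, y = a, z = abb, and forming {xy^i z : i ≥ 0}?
{xy^i z : i ≥ 0} = {a^(i+1) b^2 : i ≥ 0} = {abb, aabb, aaabb, ...}

With x = ε, y = a, z = abb: Starting with aabb and pumping the first 'a' (z = abb keeps the second 'a'), we get strings with i+1 a's followed by 2 b's for i = 0, 1, 2, ...; note bb is not produced because z always contributes one a.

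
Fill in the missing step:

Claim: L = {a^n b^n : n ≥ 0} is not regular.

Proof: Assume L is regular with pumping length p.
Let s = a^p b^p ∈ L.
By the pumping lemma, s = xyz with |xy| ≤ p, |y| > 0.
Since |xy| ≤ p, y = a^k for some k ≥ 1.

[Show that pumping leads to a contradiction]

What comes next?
Consider xy²z = a^(p+k) b^p.

Since k ≥ 1, we have p + k > p.
So xy²z has more a's than b's: (p+k) a's vs p b's.
This means xy²z ∉ L because a^n b^n requires equal counts.

This contradicts the pumping lemma which states xy²z ∈ L.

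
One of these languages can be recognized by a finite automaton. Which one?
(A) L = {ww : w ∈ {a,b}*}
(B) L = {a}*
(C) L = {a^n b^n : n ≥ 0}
(B) {a}*

(B) L = {a}* is regular.

This can be recognized by a finite automaton (DFA/NFA).
Regular expressions like {a}* define regular languages.

The other choices are not regular:
- {a^n b^n : n ≥ 0}: After pumping, the number of a's and b's become unequal
- {ww : w ∈ {a,b}*}: After pumping, the two halves no longer match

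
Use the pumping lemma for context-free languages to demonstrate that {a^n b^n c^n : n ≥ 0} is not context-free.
Assume for contradiction that L is context-free, and let p ≥ 1 be the pumping length given by the pumping lemma for CFLs.
Choose s = a^p b^p c^p. Then s ∈ L and |s| = 3p ≥ p.
By the CFL pumping lemma, s = uvxyz for some u, v, x, y, z with |vxy| ≤ p, |vy| ≥ 1, and uv^i xy^i z ∈ L for every i ≥ 0.

Because |vxy| ≤ p, the window vxy cannot contain both an a and a c: any substring of s containing both must include the entire block b^p plus at least one a and one c, so it has length ≥ p + 2 > p.
Hence at least one of the letters a, c does not occur in vy at all.

Take i = 0: the string uxz is obtained from s by deleting |vy| ≥ 1 symbols, so |uxz| = 3p − |vy| < 3p.
But the letter (a or c) that does not occur in vy still occurs exactly p times in uxz. Every string of L with exactly p copies of some letter is a^p b^p c^p, of length 3p. Since |uxz| < 3p, uxz ∉ L.

This contradicts the CFL pumping lemma, which requires uv^i xy^i z ∈ L for all i ≥ 0.
Hence L = {a^n b^n c^n : n ≥ 0} is not context-free. ∎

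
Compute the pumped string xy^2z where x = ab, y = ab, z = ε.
ababab

Given x = 'ab', y = 'ab', z = '' and i = 2:

xy^2z = x + y·y·...·y (2 times) + z
       = 'ab' + 'ab'^2 + ''
       = 'ab' + 'abab' + ''
       = 'ababab'

The pumped string is 'ababab' with length 6.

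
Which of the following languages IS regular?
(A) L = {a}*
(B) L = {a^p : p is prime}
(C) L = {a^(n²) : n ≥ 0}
(A) {a}*

(A) L = {a}* is regular.

This can be recognized by a finite automaton (DFA/NFA).
Regular expressions like {a}* define regular languages.

The other choices are not regular:
- {a^(n²) : n ≥ 0}: After pumping, length is no longer a perfect square
- {a^p : p is prime}: After pumping, the length becomes composite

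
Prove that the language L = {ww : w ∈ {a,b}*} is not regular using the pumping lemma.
Assume for contradiction that L is regular, and let p ≥ 1 be the pumping length given by the pumping lemma.
Choose s = a^p b a^p b. Then s ∈ L (take w = a^p b) and |s| = 2p + 2 ≥ p.
By the pumping lemma, s = xyz for some x, y, z with |xy| ≤ p, |y| ≥ 1, and xy^i z ∈ L for every i ≥ 0.
Since |xy| ≤ p and the first p symbols of s are all a's, y = a^k for some k with 1 ≤ k ≤ p.

Take i = 2: t = xy²z = a^(p + k) b a^p b.
Suppose t = uu for some string u. The string t contains exactly two b's and ends in b, so u contains exactly one b and ends in b; hence u = a^j b for some j, and uu = a^j b a^j b. Comparing with t = a^(p + k) b a^p b forces j = p + k (first block) and j = p (second block), which is impossible since k ≥ 1. So t ∉ L.

This contradicts the pumping lemma, which requires xy^i z ∈ L for all i ≥ 0.
Hence L = {ww : w ∈ {a,b}*} is not regular. ∎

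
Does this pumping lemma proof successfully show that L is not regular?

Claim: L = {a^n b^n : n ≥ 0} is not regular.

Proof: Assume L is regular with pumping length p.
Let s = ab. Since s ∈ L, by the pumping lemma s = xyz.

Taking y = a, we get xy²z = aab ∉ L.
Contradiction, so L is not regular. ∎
The proof is INCORRECT.

Error: The string s = ab may be shorter than p.
The pumping lemma only applies to strings with |s| ≥ p, and p is not under our control.
We must choose s in terms of p, e.g. s = a^p b^p, to ensure |s| ≥ p.
(The proof also fixes one particular y; a valid argument must handle every decomposition with |xy| ≤ p and |y| ≥ 1 — for s = a^p b^p this forces y = a^k, and then xy²z = a^(p+k) b^p ∉ L.)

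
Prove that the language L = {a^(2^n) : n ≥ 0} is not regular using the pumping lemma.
Assume for contradiction that L is regular, and let p ≥ 1 be the pumping length given by the pumping lemma.
Choose s = a^(2^p). Then s ∈ L and |s| = 2^p ≥ p.
By the pumping lemma, s = xyz for some x, y, z with |xy| ≤ p, |y| ≥ 1, and xy^i z ∈ L for every i ≥ 0.
Here y = a^k for some k with 1 ≤ k ≤ |xy| ≤ p, and p < 2^p.

Take i = 2: |xy²z| = 2^p + k.
Now 2^p < 2^p + k ≤ 2^p + p < 2^p + 2^p = 2^(p+1).
So |xy²z| lies strictly between the consecutive powers of two 2^p and 2^(p+1), hence is not a power of 2, and xy²z ∉ L.

This contradicts the pumping lemma, which requires xy^i z ∈ L for all i ≥ 0.
Hence L = {a^(2^n) : n ≥ 0} is not regular. ∎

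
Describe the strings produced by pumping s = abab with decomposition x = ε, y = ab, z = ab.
{xy^i z : i ≥ 0} = {(ab)^(i+1) : i ≥ 0} = {ab, abab, ababab, ...}

With x = ε, y = ab, z = ab: Pumping 'ab' gives strings of alternating a's and b's.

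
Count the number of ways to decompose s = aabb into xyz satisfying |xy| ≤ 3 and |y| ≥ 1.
6

For s = 'aabb' with pumping length p = 3:

Constraints: |xy| ≤ 3, |y| > 0

Valid decompositions (|xy| ≤ p, |y| ≥ 1):
  • x='', y='a', z='abb'
  • x='a', y='a', z='bb'
  • x='', y='aa', z='bb'
  • x='aa', y='b', z='b'
  • x='a', y='ab', z='b'
  • x='', y='aab', z='b'

Total count: 6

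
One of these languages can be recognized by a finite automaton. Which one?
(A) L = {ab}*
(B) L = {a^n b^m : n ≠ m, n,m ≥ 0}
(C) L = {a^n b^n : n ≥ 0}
(A) {ab}*

(A) L = {ab}* is regular.

This can be recognized by a finite automaton (DFA/NFA).
Regular expressions like {ab}* define regular languages.

The other choices are not regular:
- {a^n b^n : n ≥ 0}: After pumping, the number of a's and b's become unequal
- {a^n b^m : n ≠ m, n,m ≥ 0}: After pumping a's, we can make n = m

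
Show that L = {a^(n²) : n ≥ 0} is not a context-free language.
Assume for contradiction that L is context-free, and let p ≥ 1 be the pumping length given by the pumping lemma for CFLs.
Choose s = a^(p²). Then s ∈ L and |s| = p² ≥ p.
By the CFL pumping lemma, s = uvxyz for some u, v, x, y, z with |vxy| ≤ p, |vy| ≥ 1, and uv^i xy^i z ∈ L for every i ≥ 0.
All symbols are a's, so only lengths matter: let k = |vy|, with 1 ≤ k ≤ |vxy| ≤ p.

Take i = 2: |uv²xy²z| = p² + k, and p² < p² + k ≤ p² + p < (p + 1)².
So the length lies strictly between consecutive squares and is not a perfect square; uv²xy²z ∉ L.

This contradicts the CFL pumping lemma, which requires uv^i xy^i z ∈ L for all i ≥ 0.
Hence L = {a^(n²) : n ≥ 0} is not context-free. ∎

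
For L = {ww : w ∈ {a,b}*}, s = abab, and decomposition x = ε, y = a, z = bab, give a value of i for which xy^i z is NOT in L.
i = 3

xy³z = ε · aaa · bab = aaabab; aaabab has length 6; its halves are aaa and bab, which differ, so it is not in L.
(Other choices also work, e.g. i = 0, 2; only i = 1 is guaranteed to stay in L since xy¹z = s.)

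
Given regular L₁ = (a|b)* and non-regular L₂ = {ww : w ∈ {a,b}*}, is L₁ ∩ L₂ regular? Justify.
No — L₁ ∩ L₂ is not regular.

(a|b)* is all strings over {a,b}, so L₁ ∩ L₂ = {ww : w ∈ {a,b}*} = L₂ itself, which is not regular (pump s = a^p b a^p b).

Note that the bare facts "L₁ regular, L₂ non-regular" do not settle the question by themselves: the closure of regular languages under ∪, ∩, complement and difference applies only when BOTH operands are regular. With a non-regular operand the result can come out regular or non-regular depending on the specific languages, so one has to work out L₁ ∩ L₂ for this particular pair, as above.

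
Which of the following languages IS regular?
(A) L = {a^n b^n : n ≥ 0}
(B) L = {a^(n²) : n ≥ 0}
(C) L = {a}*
(C) {a}*

(C) L = {a}* is regular.

This can be recognized by a finite automaton (DFA/NFA).
Regular expressions like {a}* define regular languages.

The other choices are not regular:
- {a^n b^n : n ≥ 0}: After pumping, the number of a's and b's become unequal
- {a^(n²) : n ≥ 0}: After pumping, length is no longer a perfect square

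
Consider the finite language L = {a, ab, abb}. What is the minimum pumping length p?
p = 4

For a finite language L, the pumping lemma holds vacuously if p > max|s| for s ∈ L.

The longest string in L = {a, ab, abb} has length 3.
If p = 4, then no string s ∈ L has |s| ≥ p, so the condition is vacuously true.

The minimum pumping length is p = 4.

Why no smaller p works: for any p ≤ 3, the longest string s ∈ L has |s| = 3 ≥ p, so it would
have to be pumpable; but pumping up (i = 2, 3, ...) produces ever longer strings, which cannot all lie in the
finite language L. So the pumping property fails for every p ≤ 3.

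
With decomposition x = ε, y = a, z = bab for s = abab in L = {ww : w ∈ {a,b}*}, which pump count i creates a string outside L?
i = 3

xy³z = ε · aaa · bab = aaabab; aaabab has length 6; its halves are aaa and bab, which differ, so it is not in L.
(Other choices also work, e.g. i = 0, 2; only i = 1 is guaranteed to stay in L since xy¹z = s.)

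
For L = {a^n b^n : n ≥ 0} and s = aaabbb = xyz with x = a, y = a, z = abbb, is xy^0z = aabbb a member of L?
No

xy⁰z = a · ε · abbb = aabbb.
aabbb has 2 a's and 3 b's; 2 ≠ 3, so it is not in L.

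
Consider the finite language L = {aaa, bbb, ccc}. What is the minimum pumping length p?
p = 4

For a finite language L, the pumping lemma holds vacuously if p > max|s| for s ∈ L.

The longest string in L = {aaa, bbb, ccc} has length 3.
If p = 4, then no string s ∈ L has |s| ≥ p, so the condition is vacuously true.

The minimum pumping length is p = 4.

Why no smaller p works: for any p ≤ 3, the longest string s ∈ L has |s| = 3 ≥ p, so it would
have to be pumpable; but pumping up (i = 2, 3, ...) produces ever longer strings, which cannot all lie in the
finite language L. So the pumping property fails for every p ≤ 3.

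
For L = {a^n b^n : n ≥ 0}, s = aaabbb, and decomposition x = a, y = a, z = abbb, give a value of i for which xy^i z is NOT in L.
i = 2

xy²z = a · aa · abbb = aaaabbb; aaaabbb has 4 a's and 3 b's; 4 ≠ 3, so it is not in L.
(Other choices also work, e.g. i = 0, 3; only i = 1 is guaranteed to stay in L since xy¹z = s.)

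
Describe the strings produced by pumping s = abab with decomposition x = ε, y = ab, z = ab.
{xy^i z : i ≥ 0} = {(ab)^(i+1) : i ≥ 0} = {ab, abab, ababab, ...}

With x = ε, y = ab, z = ab: Pumping 'ab' gives strings of alternating a's and b's.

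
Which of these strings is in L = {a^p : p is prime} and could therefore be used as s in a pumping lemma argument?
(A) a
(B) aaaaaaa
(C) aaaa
(B) aaaaaaa

The pumping lemma is applied to a string s that lies in L, so first check membership of each option:
- (A) a has length 1, which is not prime, so it is not in L ✗
- (B) aaaaaaa has length 7, which is prime, so it is in L ✓
- (C) aaaa has length 4 = 2 × 2, which is not prime, so it is not in L ✗

Only (B) aaaaaaa is in L, so it is the only candidate that could play the role of s.
(In a complete proof one picks s in terms of the pumping length p so that |s| ≥ p is guaranteed; a fixed string like aaaaaaa illustrates the shape of such an s.)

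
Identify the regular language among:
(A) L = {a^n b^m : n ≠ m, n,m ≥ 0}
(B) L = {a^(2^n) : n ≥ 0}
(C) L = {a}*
(C) {a}*

(C) L = {a}* is regular.

This can be recognized by a finite automaton (DFA/NFA).
Regular expressions like {a}* define regular languages.

The other choices are not regular:
- {a^n b^m : n ≠ m, n,m ≥ 0}: After pumping a's, we can make n = m
- {a^(2^n) : n ≥ 0}: After pumping, length is no longer a power of 2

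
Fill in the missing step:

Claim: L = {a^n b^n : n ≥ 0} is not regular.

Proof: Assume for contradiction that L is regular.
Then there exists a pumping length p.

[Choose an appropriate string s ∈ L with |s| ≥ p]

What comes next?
s = a^p b^p

This string is in L (has equal a's and b's) and has length 2p ≥ p.
Any decomposition xyz with |xy| ≤ p means y consists only of a's,
so pumping will unbalance the counts.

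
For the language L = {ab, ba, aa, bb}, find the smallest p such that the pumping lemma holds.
p = 3

For a finite language L, the pumping lemma holds vacuously if p > max|s| for s ∈ L.

The longest string in L = {ab, ba, aa, bb} has length 2.
If p = 3, then no string s ∈ L has |s| ≥ p, so the condition is vacuously true.

The minimum pumping length is p = 3.

Why no smaller p works: for any p ≤ 2, the longest string s ∈ L has |s| = 2 ≥ p, so it would
have to be pumpable; but pumping up (i = 2, 3, ...) produces ever longer strings, which cannot all lie in the
finite language L. So the pumping property fails for every p ≤ 2.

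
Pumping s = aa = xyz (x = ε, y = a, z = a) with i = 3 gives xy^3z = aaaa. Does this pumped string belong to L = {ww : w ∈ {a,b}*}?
Yes

xy³z = ε · aaa · a = aaaa.
aaaa splits into halves aa · aa, which are equal, so it is in L (w = aa).
(A single pumped string landing in L is not a contradiction by itself; a non-regularity proof needs some i for which xy^i z ∉ L, for every admissible decomposition.)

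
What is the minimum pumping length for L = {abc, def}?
p = 4

For a finite language L, the pumping lemma holds vacuously if p > max|s| for s ∈ L.

The longest string in L = {abc, def} has length 3.
If p = 4, then no string s ∈ L has |s| ≥ p, so the condition is vacuously true.

The minimum pumping length is p = 4.

Why no smaller p works: for any p ≤ 3, the longest string s ∈ L has |s| = 3 ≥ p, so it would
have to be pumpable; but pumping up (i = 2, 3, ...) produces ever longer strings, which cannot all lie in the
finite language L. So the pumping property fails for every p ≤ 3.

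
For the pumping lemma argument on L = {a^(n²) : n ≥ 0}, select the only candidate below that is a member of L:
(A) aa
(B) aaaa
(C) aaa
(B) aaaa

The pumping lemma is applied to a string s that lies in L, so first check membership of each option:
- (A) aa has length 2, strictly between 1² = 1 and 2² = 4, so it is not in L ✗
- (B) aaaa has length 4 = 2², a perfect square, so it is in L ✓
- (C) aaa has length 3, strictly between 1² = 1 and 2² = 4, so it is not in L ✗

Only (B) aaaa is in L, so it is the only candidate that could play the role of s.
(In a complete proof one picks s in terms of the pumping length p so that |s| ≥ p is guaranteed; a fixed string like aaaa illustrates the shape of such an s.)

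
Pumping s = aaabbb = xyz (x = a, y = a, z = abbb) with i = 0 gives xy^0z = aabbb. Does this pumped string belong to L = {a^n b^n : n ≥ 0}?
No

xy⁰z = a · ε · abbb = aabbb.
aabbb has 2 a's and 3 b's; 2 ≠ 3, so it is not in L.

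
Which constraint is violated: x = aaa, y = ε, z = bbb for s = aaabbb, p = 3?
Violated: |y| > 0

The decomposition x = aaa, y = ε, z = bbb for s = aaabbb with p = 3
violates the constraint: |y| > 0

|y| = 0, but the pumping lemma requires |y| > 0 (y must be non-empty).

Pumping lemma constraints:
1. xyz = s (decomposition is valid)
2. |xy| ≤ p
3. |y| > 0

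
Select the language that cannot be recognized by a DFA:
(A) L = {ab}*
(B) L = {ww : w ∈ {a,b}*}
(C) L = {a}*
(B) {ww : w ∈ {a,b}*}

(B) L = {ww : w ∈ {a,b}*} is NOT regular.

The pumping lemma can be used to prove this:
After pumping, the two halves no longer match

The other languages are regular because they can be recognized by finite automata.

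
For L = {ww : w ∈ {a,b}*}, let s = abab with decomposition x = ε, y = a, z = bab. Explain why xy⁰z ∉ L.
xy⁰z = bab ∉ L

Pumping with i = 0 replaces y = a by y⁰ = ε:
- Original: s = xyz = abab; abab splits into halves ab · ab, which are equal, so it is in L (w = ab)
- Pumped: xy⁰z = ε · ε · bab = bab
- bab has odd length 3, so it cannot be written as ww and is not in L

The pumping lemma would require xy⁰z ∈ L, so this decomposition yields a contradiction.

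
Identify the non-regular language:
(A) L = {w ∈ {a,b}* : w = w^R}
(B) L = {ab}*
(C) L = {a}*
(A) {w ∈ {a,b}* : w = w^R}

(A) L = {w ∈ {a,b}* : w = w^R} is NOT regular.

The pumping lemma can be used to prove this:
After pumping, the string is no longer symmetric

The other languages are regular because they can be recognized by finite automata.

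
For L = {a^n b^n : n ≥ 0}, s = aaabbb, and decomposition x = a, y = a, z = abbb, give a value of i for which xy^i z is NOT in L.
i = 0

xy⁰z = a · ε · abbb = aabbb; aabbb has 2 a's and 3 b's; 2 ≠ 3, so it is not in L.
(Other choices also work, e.g. i = 2, 3; only i = 1 is guaranteed to stay in L since xy¹z = s.)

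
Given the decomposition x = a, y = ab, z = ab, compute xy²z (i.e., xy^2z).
aababab

Given x = 'a', y = 'ab', z = 'ab' and i = 2:

xy^2z = x + y·y·...·y (2 times) + z
       = 'a' + 'ab'^2 + 'ab'
       = 'a' + 'abab' + 'ab'
       = 'aababab'

The pumped string is 'aababab' with length 7.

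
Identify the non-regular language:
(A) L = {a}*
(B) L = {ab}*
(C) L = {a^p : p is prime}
(C) {a^p : p is prime}

(C) L = {a^p : p is prime} is NOT regular.

The pumping lemma can be used to prove this:
After pumping, the length becomes composite

The other languages are regular because they can be recognized by finite automata.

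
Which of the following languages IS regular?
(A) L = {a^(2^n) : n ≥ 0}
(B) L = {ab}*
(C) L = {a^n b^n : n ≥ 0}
(B) {ab}*

(B) L = {ab}* is regular.

This can be recognized by a finite automaton (DFA/NFA).
Regular expressions like {ab}* define regular languages.

The other choices are not regular:
- {a^(2^n) : n ≥ 0}: After pumping, length is no longer a power of 2
- {a^n b^n : n ≥ 0}: After pumping, the number of a's and b's become unequal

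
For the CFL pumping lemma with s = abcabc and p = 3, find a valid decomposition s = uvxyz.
u='ab', v='c', x='a', y='b', z='c'

For s = abcabc with pumping length p = 3:

One valid decomposition:
- u = 'ab'
- v = 'c'
- x = 'a'
- y = 'b'
- z = 'c'

Verification:
- uvxyz = 'ab' + 'c' + 'a' + 'b' + 'c' = abcabc ✓
- |vxy| = |'cab'| = 3 ≤ 3 ✓
- |vy| = |'cb'| = 2 > 0 ✓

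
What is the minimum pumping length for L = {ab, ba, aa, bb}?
p = 3

For a finite language L, the pumping lemma holds vacuously if p > max|s| for s ∈ L.

The longest string in L = {ab, ba, aa, bb} has length 2.
If p = 3, then no string s ∈ L has |s| ≥ p, so the condition is vacuously true.

The minimum pumping length is p = 3.

Why no smaller p works: for any p ≤ 2, the longest string s ∈ L has |s| = 2 ≥ p, so it would
have to be pumpable; but pumping up (i = 2, 3, ...) produces ever longer strings, which cannot all lie in the
finite language L. So the pumping property fails for every p ≤ 2.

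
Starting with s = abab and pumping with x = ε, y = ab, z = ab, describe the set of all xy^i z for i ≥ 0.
{xy^i z : i ≥ 0} = {(ab)^(i+1) : i ≥ 0} = {ab, abab, ababab, ...}

With x = ε, y = ab, z = ab: Pumping 'ab' gives strings of alternating a's and b's.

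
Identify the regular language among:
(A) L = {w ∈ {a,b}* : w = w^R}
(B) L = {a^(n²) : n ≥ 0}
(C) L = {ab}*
(C) {ab}*

(C) L = {ab}* is regular.

This can be recognized by a finite automaton (DFA/NFA).
Regular expressions like {ab}* define regular languages.

The other choices are not regular:
- {a^(n²) : n ≥ 0}: After pumping, length is no longer a perfect square
- {w ∈ {a,b}* : w = w^R}: After pumping, the string is no longer symmetric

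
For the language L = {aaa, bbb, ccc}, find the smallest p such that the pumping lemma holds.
p = 4

For a finite language L, the pumping lemma holds vacuously if p > max|s| for s ∈ L.

The longest string in L = {aaa, bbb, ccc} has length 3.
If p = 4, then no string s ∈ L has |s| ≥ p, so the condition is vacuously true.

The minimum pumping length is p = 4.

Why no smaller p works: for any p ≤ 3, the longest string s ∈ L has |s| = 3 ≥ p, so it would
have to be pumpable; but pumping up (i = 2, 3, ...) produces ever longer strings, which cannot all lie in the
finite language L. So the pumping property fails for every p ≤ 3.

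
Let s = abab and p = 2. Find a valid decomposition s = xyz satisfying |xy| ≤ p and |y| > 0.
x = '', y = 'a', z = 'bab'

For s = abab and p = 2, one valid decomposition is:
- x = '' (length 0)
- y = 'a' (length 1)
- z = 'bab' (length 3)

Verification:
- xyz = '' + 'a' + 'bab' = abab ✓
- |xy| = 1 ≤ 2 ✓
- |y| = 1 > 0 ✓

All pumping lemma constraints are satisfied.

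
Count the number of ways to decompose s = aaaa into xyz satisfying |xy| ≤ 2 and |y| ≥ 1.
3

For s = 'aaaa' with pumping length p = 2:

Constraints: |xy| ≤ 2, |y| > 0

Valid decompositions (|xy| ≤ p, |y| ≥ 1):
  • x='', y='a', z='aaa'
  • x='a', y='a', z='aa'
  • x='', y='aa', z='aa'

Total count: 3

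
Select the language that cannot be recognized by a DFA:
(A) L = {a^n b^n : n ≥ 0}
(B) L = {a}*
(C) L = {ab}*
(A) {a^n b^n : n ≥ 0}

(A) L = {a^n b^n : n ≥ 0} is NOT regular.

The pumping lemma can be used to prove this:
After pumping, the number of a's and b's become unequal

The other languages are regular because they can be recognized by finite automata.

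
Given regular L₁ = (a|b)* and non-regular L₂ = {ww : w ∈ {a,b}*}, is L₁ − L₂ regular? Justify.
No — L₁ − L₂ is not regular.

L₁ − L₂ is the complement of {ww} within {a,b}*. If it were regular, its complement {ww} would be regular as well (regular languages are closed under complement) — contradiction. So L₁ − L₂ is not regular.

Note that the bare facts "L₁ regular, L₂ non-regular" do not settle the question by themselves: the closure of regular languages under ∪, ∩, complement and difference applies only when BOTH operands are regular. With a non-regular operand the result can come out regular or non-regular depending on the specific languages, so one has to work out L₁ − L₂ for this particular pair, as above.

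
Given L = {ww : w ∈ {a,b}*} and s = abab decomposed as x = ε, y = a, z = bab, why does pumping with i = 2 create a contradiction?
xy²z = aabab ∉ L

Pumping with i = 2 replaces y = a by y² = aa:
- Original: s = xyz = abab; abab splits into halves ab · ab, which are equal, so it is in L (w = ab)
- Pumped: xy²z = ε · aa · bab = aabab
- aabab has odd length 5, so it cannot be written as ww and is not in L

The pumping lemma would require xy²z ∈ L, so this decomposition yields a contradiction.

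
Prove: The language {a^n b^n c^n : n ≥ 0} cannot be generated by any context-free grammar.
Assume for contradiction that L is context-free, and let p ≥ 1 be the pumping length given by the pumping lemma for CFLs.
Choose s = a^p b^p c^p. Then s ∈ L and |s| = 3p ≥ p.
By the CFL pumping lemma, s = uvxyz for some u, v, x, y, z with |vxy| ≤ p, |vy| ≥ 1, and uv^i xy^i z ∈ L for every i ≥ 0.

Because |vxy| ≤ p, the window vxy cannot contain both an a and a c: any substring of s containing both must include the entire block b^p plus at least one a and one c, so it has length ≥ p + 2 > p.
Hence at least one of the letters a, c does not occur in vy at all.

Take i = 0: the string uxz is obtained from s by deleting |vy| ≥ 1 symbols, so |uxz| = 3p − |vy| < 3p.
But the letter (a or c) that does not occur in vy still occurs exactly p times in uxz. Every string of L with exactly p copies of some letter is a^p b^p c^p, of length 3p. Since |uxz| < 3p, uxz ∉ L.

This contradicts the CFL pumping lemma, which requires uv^i xy^i z ∈ L for all i ≥ 0.
Hence L = {a^n b^n c^n : n ≥ 0} is not context-free. ∎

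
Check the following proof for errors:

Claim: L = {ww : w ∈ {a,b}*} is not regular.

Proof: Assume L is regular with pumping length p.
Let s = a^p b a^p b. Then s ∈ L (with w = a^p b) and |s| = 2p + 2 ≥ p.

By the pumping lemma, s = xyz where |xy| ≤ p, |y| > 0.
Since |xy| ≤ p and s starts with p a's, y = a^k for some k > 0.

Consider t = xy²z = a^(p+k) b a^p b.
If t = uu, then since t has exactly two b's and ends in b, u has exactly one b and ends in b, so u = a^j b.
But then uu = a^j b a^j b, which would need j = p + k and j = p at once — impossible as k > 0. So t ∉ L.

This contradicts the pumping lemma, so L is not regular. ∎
The proof is correct.

This proof is valid because:
1. s = a^p b a^p b is in L and is chosen in terms of p, so |s| ≥ p holds for every p
2. The decomposition analysis is correct: |xy| ≤ p forces y to lie inside the leading a's
3. The contradiction is valid: the argument shows a^(p+k) b a^p b cannot be split into two equal halves
4. The conclusion follows logically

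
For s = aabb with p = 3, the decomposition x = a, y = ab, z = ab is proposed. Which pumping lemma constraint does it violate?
Violated: xyz = s

The decomposition x = a, y = ab, z = ab for s = aabb with p = 3
violates the constraint: xyz = s

xyz = 'a' + 'ab' + 'ab' = 'aabab' ≠ 'aabb' = s. The decomposition doesn't reconstruct s.

Pumping lemma constraints:
1. xyz = s (decomposition is valid)
2. |xy| ≤ p
3. |y| > 0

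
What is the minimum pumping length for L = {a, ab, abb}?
p = 4

For a finite language L, the pumping lemma holds vacuously if p > max|s| for s ∈ L.

The longest string in L = {a, ab, abb} has length 3.
If p = 4, then no string s ∈ L has |s| ≥ p, so the condition is vacuously true.

The minimum pumping length is p = 4.

Why no smaller p works: for any p ≤ 3, the longest string s ∈ L has |s| = 3 ≥ p, so it would
have to be pumpable; but pumping up (i = 2, 3, ...) produces ever longer strings, which cannot all lie in the
finite language L. So the pumping property fails for every p ≤ 3.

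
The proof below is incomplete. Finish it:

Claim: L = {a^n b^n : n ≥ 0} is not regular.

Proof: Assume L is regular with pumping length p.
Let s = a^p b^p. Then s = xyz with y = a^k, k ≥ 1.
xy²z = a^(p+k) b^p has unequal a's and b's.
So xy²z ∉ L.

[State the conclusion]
This contradicts the pumping lemma for regular languages,
which guarantees xy^i z ∈ L for all i ≥ 0.

Since our assumption that L is regular leads to a contradiction,
we conclude that L = {a^n b^n : n ≥ 0} is NOT regular. ∎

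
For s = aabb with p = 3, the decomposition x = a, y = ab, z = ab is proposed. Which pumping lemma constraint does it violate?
Violated: xyz = s

The decomposition x = a, y = ab, z = ab for s = aabb with p = 3
violates the constraint: xyz = s

xyz = 'a' + 'ab' + 'ab' = 'aabab' ≠ 'aabb' = s. The decomposition doesn't reconstruct s.

Pumping lemma constraints:
1. xyz = s (decomposition is valid)
2. |xy| ≤ p
3. |y| > 0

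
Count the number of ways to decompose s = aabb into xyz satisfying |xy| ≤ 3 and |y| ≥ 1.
6

For s = 'aabb' with pumping length p = 3:

Constraints: |xy| ≤ 3, |y| > 0

Valid decompositions (|xy| ≤ p, |y| ≥ 1):
  • x='', y='a', z='abb'
  • x='a', y='a', z='bb'
  • x='', y='aa', z='bb'
  • x='aa', y='b', z='b'
  • x='a', y='ab', z='b'
  • x='', y='aab', z='b'

Total count: 6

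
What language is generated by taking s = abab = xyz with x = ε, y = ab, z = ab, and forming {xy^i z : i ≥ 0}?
{xy^i z : i ≥ 0} = {(ab)^(i+1) : i ≥ 0} = {ab, abab, ababab, ...}

With x = ε, y = ab, z = ab: Pumping 'ab' gives strings of alternating a's and b's.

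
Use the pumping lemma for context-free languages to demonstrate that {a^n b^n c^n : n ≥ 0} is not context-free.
Assume for contradiction that L is context-free, and let p ≥ 1 be the pumping length given by the pumping lemma for CFLs.
Choose s = a^p b^p c^p. Then s ∈ L and |s| = 3p ≥ p.
By the CFL pumping lemma, s = uvxyz for some u, v, x, y, z with |vxy| ≤ p, |vy| ≥ 1, and uv^i xy^i z ∈ L for every i ≥ 0.

Because |vxy| ≤ p, the window vxy cannot contain both an a and a c: any substring of s containing both must include the entire block b^p plus at least one a and one c, so it has length ≥ p + 2 > p.
Hence at least one of the letters a, c does not occur in vy at all.

Take i = 0: the string uxz is obtained from s by deleting |vy| ≥ 1 symbols, so |uxz| = 3p − |vy| < 3p.
But the letter (a or c) that does not occur in vy still occurs exactly p times in uxz. Every string of L with exactly p copies of some letter is a^p b^p c^p, of length 3p. Since |uxz| < 3p, uxz ∉ L.

This contradicts the CFL pumping lemma, which requires uv^i xy^i z ∈ L for all i ≥ 0.
Hence L = {a^n b^n c^n : n ≥ 0} is not context-free. ∎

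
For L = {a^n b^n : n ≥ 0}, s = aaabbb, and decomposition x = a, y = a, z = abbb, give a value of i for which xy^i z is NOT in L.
i = 0

xy⁰z = a · ε · abbb = aabbb; aabbb has 2 a's and 3 b's; 2 ≠ 3, so it is not in L.
(Other choices also work, e.g. i = 2, 3; only i = 1 is guaranteed to stay in L since xy¹z = s.)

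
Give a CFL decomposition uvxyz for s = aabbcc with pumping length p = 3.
u='aa', v='b', x='b', y='c', z='c'

For s = aabbcc with pumping length p = 3:

One valid decomposition:
- u = 'aa'
- v = 'b'
- x = 'b'
- y = 'c'
- z = 'c'

Verification:
- uvxyz = 'aa' + 'b' + 'b' + 'c' + 'c' = aabbcc ✓
- |vxy| = |'bbc'| = 3 ≤ 3 ✓
- |vy| = |'bc'| = 2 > 0 ✓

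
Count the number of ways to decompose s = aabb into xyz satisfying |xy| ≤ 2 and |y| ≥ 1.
3

For s = 'aabb' with pumping length p = 2:

Constraints: |xy| ≤ 2, |y| > 0

Valid decompositions (|xy| ≤ p, |y| ≥ 1):
  • x='', y='a', z='abb'
  • x='a', y='a', z='bb'
  • x='', y='aa', z='bb'

Total count: 3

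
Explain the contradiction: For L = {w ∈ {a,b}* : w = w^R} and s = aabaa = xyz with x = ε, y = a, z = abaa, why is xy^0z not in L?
xy⁰z = abaa ∉ L

Pumping with i = 0 replaces y = a by y⁰ = ε:
- Original: s = xyz = aabaa; aabaa reversed is aabaa, the same string, so it is a palindrome and is in L
- Pumped: xy⁰z = ε · ε · abaa = abaa
- abaa reversed is aaba ≠ abaa, so it is not a palindrome and is not in L

The pumping lemma would require xy⁰z ∈ L, so this decomposition yields a contradiction.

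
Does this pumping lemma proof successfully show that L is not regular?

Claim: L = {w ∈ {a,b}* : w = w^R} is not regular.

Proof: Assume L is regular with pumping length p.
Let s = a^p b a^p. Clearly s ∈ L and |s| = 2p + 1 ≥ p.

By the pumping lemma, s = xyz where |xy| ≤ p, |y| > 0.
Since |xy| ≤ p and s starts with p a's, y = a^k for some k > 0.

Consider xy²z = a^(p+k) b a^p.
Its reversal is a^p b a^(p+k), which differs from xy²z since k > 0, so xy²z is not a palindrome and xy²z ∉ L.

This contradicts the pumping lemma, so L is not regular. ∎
The proof is correct.

This proof is valid because:
1. s = a^p b a^p is in L and is chosen in terms of p, so |s| ≥ p holds for every p
2. The decomposition analysis is correct: |xy| ≤ p forces y to lie inside the leading a's
3. The contradiction is valid: a^(p+k) b a^p has more a's before the b than after it, so it is not a palindrome
4. The conclusion follows logically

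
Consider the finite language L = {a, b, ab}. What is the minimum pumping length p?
p = 3

For a finite language L, the pumping lemma holds vacuously if p > max|s| for s ∈ L.

The longest string in L = {a, b, ab} has length 2.
If p = 3, then no string s ∈ L has |s| ≥ p, so the condition is vacuously true.

The minimum pumping length is p = 3.

Why no smaller p works: for any p ≤ 2, the longest string s ∈ L has |s| = 2 ≥ p, so it would
have to be pumpable; but pumping up (i = 2, 3, ...) produces ever longer strings, which cannot all lie in the
finite language L. So the pumping property fails for every p ≤ 2.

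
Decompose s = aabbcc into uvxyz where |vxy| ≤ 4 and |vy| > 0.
u='a', v='a', x='bb', y='c', z='c'

For s = aabbcc with pumping length p = 4:

One valid decomposition:
- u = 'a'
- v = 'a'
- x = 'bb'
- y = 'c'
- z = 'c'

Verification:
- uvxyz = 'a' + 'a' + 'bb' + 'c' + 'c' = aabbcc ✓
- |vxy| = |'abbc'| = 4 ≤ 4 ✓
- |vy| = |'ac'| = 2 > 0 ✓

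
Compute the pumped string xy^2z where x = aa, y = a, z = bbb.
aaaabbb

Given x = 'aa', y = 'a', z = 'bbb' and i = 2:

xy^2z = x + y·y·...·y (2 times) + z
       = 'aa' + 'a'^2 + 'bbb'
       = 'aa' + 'aa' + 'bbb'
       = 'aaaabbb'

The pumped string is 'aaaabbb' with length 7.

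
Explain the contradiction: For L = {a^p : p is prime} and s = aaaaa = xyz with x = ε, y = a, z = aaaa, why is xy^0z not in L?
xy⁰z = aaaa ∉ L

Pumping with i = 0 replaces y = a by y⁰ = ε:
- Original: s = xyz = aaaaa; aaaaa has length 5, which is prime, so it is in L
- Pumped: xy⁰z = ε · ε · aaaa = aaaa
- aaaa has length 4 = 2 × 2, which is not prime, so it is not in L

The pumping lemma would require xy⁰z ∈ L, so this decomposition yields a contradiction.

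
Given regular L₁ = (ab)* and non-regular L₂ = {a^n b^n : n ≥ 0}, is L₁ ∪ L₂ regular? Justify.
No — L₁ ∪ L₂ is not regular.

Let U = (ab)* ∪ {a^n b^n}. If U were regular, then U ∩ aa*bb* would be regular (closure under intersection with a regular language). But (ab)* ∩ aa*bb* = {ab} and {a^n b^n} ∩ aa*bb* = {a^n b^n : n ≥ 1}, so U ∩ aa*bb* = {a^n b^n : n ≥ 1}, which is not regular. Hence U is not regular.

Note that the bare facts "L₁ regular, L₂ non-regular" do not settle the question by themselves: the closure of regular languages under ∪, ∩, complement and difference applies only when BOTH operands are regular. With a non-regular operand the result can come out regular or non-regular depending on the specific languages, so one has to work out L₁ ∪ L₂ for this particular pair, as above.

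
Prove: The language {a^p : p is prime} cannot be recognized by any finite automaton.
Assume for contradiction that L is regular, and let p ≥ 1 be the pumping length given by the pumping lemma.
Choose a prime q with q ≥ p (one exists because there are infinitely many primes) and let s = a^q. Then s ∈ L and |s| = q ≥ p.
By the pumping lemma, s = xyz for some x, y, z with |xy| ≤ p, |y| ≥ 1, and xy^i z ∈ L for every i ≥ 0.
Here y = a^k for some k with 1 ≤ k ≤ p, and xy^i z = a^(q + (i − 1)k) for every i ≥ 0.

Take i = q + 1: |xy^(q+1) z| = q + qk = q(k + 1).
Both factors satisfy q ≥ 2 and k + 1 ≥ 2, so q(k + 1) is composite, and xy^(q+1) z ∉ L.

This contradicts the pumping lemma, which requires xy^i z ∈ L for all i ≥ 0.
Hence L = {a^p : p is prime} is not regular. ∎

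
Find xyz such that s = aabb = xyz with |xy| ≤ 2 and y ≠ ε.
x = '', y = 'a', z = 'abb'

For s = aabb and p = 2, one valid decomposition is:
- x = '' (length 0)
- y = 'a' (length 1)
- z = 'abb' (length 3)

Verification:
- xyz = '' + 'a' + 'abb' = aabb ✓
- |xy| = 1 ≤ 2 ✓
- |y| = 1 > 0 ✓

All pumping lemma constraints are satisfied.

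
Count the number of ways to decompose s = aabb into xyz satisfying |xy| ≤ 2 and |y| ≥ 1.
3

For s = 'aabb' with pumping length p = 2:

Constraints: |xy| ≤ 2, |y| > 0

Valid decompositions (|xy| ≤ p, |y| ≥ 1):
  • x='', y='a', z='abb'
  • x='a', y='a', z='bb'
  • x='', y='aa', z='bb'

Total count: 3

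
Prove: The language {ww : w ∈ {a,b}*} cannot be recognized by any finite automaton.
Assume for contradiction that L is regular, and let p ≥ 1 be the pumping length given by the pumping lemma.
Choose s = a^p b a^p b. Then s ∈ L (take w = a^p b) and |s| = 2p + 2 ≥ p.
By the pumping lemma, s = xyz for some x, y, z with |xy| ≤ p, |y| ≥ 1, and xy^i z ∈ L for every i ≥ 0.
Since |xy| ≤ p and the first p symbols of s are all a's, y = a^k for some k with 1 ≤ k ≤ p.

Take i = 2: t = xy²z = a^(p + k) b a^p b.
Suppose t = uu for some string u. The string t contains exactly two b's and ends in b, so u contains exactly one b and ends in b; hence u = a^j b for some j, and uu = a^j b a^j b. Comparing with t = a^(p + k) b a^p b forces j = p + k (first block) and j = p (second block), which is impossible since k ≥ 1. So t ∉ L.

This contradicts the pumping lemma, which requires xy^i z ∈ L for all i ≥ 0.
Hence L = {ww : w ∈ {a,b}*} is not regular. ∎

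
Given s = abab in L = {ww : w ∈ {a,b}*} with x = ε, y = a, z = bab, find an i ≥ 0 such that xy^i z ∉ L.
i = 3

xy³z = ε · aaa · bab = aaabab; aaabab has length 6; its halves are aaa and bab, which differ, so it is not in L.
(Other choices also work, e.g. i = 0, 2; only i = 1 is guaranteed to stay in L since xy¹z = s.)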